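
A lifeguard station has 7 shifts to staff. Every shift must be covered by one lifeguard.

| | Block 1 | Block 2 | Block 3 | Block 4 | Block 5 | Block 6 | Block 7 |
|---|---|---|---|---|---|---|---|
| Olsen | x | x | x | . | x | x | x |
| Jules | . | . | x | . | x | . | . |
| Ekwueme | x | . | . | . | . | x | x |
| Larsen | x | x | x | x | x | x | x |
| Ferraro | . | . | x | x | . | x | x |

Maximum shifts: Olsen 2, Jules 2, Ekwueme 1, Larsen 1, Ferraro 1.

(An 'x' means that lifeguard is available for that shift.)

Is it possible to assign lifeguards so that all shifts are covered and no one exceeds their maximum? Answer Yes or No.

One valid schedule: Block 1→Olsen, Block 2→Olsen, Block 3→Jules, Block 4→Larsen, Block 5→Jules, Block 6→Ekwueme, Block 7→Ferraro.
Loads: Olsen 2/2, Jules 2/2, Ekwueme 1/1, Larsen 1/1, Ferraro 1/1 — all within limits.

Yes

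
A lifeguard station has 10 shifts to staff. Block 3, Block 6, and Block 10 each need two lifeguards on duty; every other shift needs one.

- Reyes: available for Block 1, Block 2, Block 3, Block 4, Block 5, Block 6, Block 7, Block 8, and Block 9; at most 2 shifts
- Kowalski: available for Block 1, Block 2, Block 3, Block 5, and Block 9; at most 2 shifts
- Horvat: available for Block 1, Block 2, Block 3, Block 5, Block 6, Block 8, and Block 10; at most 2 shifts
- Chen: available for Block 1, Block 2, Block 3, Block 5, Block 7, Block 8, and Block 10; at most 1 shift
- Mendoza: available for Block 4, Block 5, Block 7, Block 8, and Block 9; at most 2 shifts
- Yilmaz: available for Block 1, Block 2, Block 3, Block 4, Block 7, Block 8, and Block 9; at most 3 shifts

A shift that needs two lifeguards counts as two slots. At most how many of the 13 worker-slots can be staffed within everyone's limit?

Total capacity across all lifeguards is 2+2+2+1+2+3 = 12, and 13 slots are needed, so at most 12 can be filled.
An assignment achieving 12: Block 1→Kowalski, Block 2→Yilmaz, Block 3→Yilmaz, Block 4→Reyes, Block 5→Mendoza, Block 6→Reyes+Horvat, Block 7→Mendoza, Block 8→Yilmaz, Block 9→Kowalski, Block 10→Horvat+Chen.
Loads: Reyes 2/2, Kowalski 2/2, Horvat 2/2, Chen 1/1, Mendoza 2/2, Yilmaz 3/3.

12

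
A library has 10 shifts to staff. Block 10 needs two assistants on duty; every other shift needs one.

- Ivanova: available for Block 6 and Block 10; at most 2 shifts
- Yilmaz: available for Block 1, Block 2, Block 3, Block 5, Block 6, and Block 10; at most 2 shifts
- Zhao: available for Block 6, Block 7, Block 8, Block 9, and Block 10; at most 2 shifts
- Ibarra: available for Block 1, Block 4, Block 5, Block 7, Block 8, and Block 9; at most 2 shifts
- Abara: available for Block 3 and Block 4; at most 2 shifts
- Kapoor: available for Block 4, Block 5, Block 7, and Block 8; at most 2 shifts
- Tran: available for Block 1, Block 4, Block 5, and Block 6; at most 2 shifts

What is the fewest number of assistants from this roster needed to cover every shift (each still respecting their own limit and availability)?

6

11 slots to fill and no one can take more than 2, so at least ⌈11/2⌉ = 6 assistants are needed.
Ivanova, Yilmaz, Zhao, Ibarra, Abara, and Kapoor alone can cover everything: Block 1→Yilmaz, Block 2→Yilmaz, Block 3→Abara, Block 4→Ibarra, Block 5→Ibarra, Block 6→Ivanova, Block 7→Kapoor, Block 8→Kapoor, Block 9→Zhao, Block 10→Ivanova+Zhao.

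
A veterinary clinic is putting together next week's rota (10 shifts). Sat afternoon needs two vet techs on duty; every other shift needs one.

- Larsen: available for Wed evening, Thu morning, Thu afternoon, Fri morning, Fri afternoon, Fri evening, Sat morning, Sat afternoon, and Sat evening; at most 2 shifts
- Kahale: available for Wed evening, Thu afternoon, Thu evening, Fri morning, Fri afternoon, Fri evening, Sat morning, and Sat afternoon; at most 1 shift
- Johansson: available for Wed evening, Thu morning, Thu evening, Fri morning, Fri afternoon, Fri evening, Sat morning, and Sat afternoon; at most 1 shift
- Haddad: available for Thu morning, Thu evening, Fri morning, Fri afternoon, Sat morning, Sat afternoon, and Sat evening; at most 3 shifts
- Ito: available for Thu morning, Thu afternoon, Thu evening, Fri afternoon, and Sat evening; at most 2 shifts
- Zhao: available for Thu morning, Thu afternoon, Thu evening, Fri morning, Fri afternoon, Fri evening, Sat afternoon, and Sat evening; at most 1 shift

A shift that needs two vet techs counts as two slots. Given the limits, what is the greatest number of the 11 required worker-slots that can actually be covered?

Total capacity across all vet techs is 2+1+1+3+2+1 = 10, and 11 slots are needed, so at most 10 can be filled.
An assignment achieving 10: Wed evening→Larsen, Thu morning→Haddad, Thu afternoon→Larsen, Thu evening→Ito, Fri morning→Haddad, Fri afternoon→Ito, Fri evening→Kahale, Sat morning→Johansson, Sat afternoon→Zhao, Sat evening→Haddad.
Loads: Larsen 2/2, Kahale 1/1, Johansson 1/1, Haddad 3/3, Ito 2/2, Zhao 1/1.

10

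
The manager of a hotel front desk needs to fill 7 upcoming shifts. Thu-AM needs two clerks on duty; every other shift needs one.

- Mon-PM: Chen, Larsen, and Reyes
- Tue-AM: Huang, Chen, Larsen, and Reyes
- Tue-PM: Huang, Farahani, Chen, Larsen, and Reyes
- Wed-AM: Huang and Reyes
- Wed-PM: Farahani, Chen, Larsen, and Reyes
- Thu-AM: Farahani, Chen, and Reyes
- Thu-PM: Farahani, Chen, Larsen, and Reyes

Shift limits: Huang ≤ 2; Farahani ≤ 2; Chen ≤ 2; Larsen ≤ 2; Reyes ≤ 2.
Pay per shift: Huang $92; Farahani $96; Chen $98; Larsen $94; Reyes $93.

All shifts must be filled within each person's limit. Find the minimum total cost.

$750

Picking the cheapest available clerk for each shift independently would cost $744, but that ignores the shift limits.
An optimal schedule: Mon-PM→Reyes, Tue-AM→Huang, Tue-PM→Farahani, Wed-AM→Huang, Wed-PM→Larsen, Thu-AM→Reyes+Farahani, Thu-PM→Larsen.
Total: 93 + 92 + 96 + 92 + 94 + 93 + 96 + 94 = $750.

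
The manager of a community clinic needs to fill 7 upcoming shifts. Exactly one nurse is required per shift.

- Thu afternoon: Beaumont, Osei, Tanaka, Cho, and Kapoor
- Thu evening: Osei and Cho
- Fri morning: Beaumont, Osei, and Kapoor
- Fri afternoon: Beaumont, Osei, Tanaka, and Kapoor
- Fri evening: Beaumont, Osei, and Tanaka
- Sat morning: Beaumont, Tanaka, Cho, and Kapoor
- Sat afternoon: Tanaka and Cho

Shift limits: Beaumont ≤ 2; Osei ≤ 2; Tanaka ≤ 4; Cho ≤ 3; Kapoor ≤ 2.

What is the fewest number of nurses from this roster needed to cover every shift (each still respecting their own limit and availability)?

3

7 slots to fill and no one can take more than 4, so at least ⌈7/4⌉ = 2 nurses are needed.
No set of 2 nurses can cover every shift (each such set leaves at least one shift with no one available or exceeds a cap).
Beaumont, Osei, and Tanaka alone can cover everything: Thu afternoon→Osei, Thu evening→Osei, Fri morning→Beaumont, Fri afternoon→Tanaka, Fri evening→Tanaka, Sat morning→Beaumont, Sat afternoon→Tanaka.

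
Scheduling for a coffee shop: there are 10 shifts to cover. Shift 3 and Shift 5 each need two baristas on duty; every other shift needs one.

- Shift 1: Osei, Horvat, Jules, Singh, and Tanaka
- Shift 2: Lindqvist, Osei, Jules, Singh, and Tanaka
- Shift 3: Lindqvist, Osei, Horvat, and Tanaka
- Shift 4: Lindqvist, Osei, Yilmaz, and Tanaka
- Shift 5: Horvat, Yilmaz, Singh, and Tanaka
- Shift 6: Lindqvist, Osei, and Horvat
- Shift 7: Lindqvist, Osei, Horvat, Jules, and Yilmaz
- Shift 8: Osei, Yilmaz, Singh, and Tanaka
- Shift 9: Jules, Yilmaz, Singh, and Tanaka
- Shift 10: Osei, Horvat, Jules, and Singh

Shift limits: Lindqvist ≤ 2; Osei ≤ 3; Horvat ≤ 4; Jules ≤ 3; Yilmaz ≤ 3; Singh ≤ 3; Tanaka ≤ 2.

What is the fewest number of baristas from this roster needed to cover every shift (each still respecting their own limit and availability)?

4

12 slots to fill and no one can take more than 4, so at least ⌈12/4⌉ = 3 baristas are needed.
Any 3 baristas together have capacity at most 4+3+3 = 10 < 12 slots, so 3 can never suffice.
Lindqvist, Osei, Horvat, and Yilmaz alone can cover everything: Shift 1→Osei, Shift 2→Lindqvist, Shift 3→Lindqvist+Horvat, Shift 4→Yilmaz, Shift 5→Horvat+Yilmaz, Shift 6→Horvat, Shift 7→Horvat, Shift 8→Osei, Shift 9→Yilmaz, Shift 10→Osei.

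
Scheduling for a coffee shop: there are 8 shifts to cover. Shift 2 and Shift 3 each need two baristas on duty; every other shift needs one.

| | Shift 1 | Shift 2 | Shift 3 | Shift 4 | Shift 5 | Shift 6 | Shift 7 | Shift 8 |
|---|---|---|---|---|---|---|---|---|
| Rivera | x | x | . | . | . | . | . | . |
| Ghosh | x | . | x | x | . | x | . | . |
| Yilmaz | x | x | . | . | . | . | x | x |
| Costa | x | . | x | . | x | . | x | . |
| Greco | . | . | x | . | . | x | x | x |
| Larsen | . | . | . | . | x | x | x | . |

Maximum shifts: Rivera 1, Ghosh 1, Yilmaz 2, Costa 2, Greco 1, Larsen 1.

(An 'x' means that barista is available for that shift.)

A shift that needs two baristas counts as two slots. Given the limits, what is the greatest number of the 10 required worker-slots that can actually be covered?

8

Total capacity across all baristas is 1+1+2+2+1+1 = 8, and 10 slots are needed, so at most 8 can be filled.
An assignment achieving 8: Shift 2→Rivera+Yilmaz, Shift 3→Costa+Greco, Shift 4→Ghosh, Shift 5→Costa, Shift 6→Larsen, Shift 8→Yilmaz.
Loads: Rivera 1/1, Ghosh 1/1, Yilmaz 2/2, Costa 2/2, Greco 1/1, Larsen 1/1.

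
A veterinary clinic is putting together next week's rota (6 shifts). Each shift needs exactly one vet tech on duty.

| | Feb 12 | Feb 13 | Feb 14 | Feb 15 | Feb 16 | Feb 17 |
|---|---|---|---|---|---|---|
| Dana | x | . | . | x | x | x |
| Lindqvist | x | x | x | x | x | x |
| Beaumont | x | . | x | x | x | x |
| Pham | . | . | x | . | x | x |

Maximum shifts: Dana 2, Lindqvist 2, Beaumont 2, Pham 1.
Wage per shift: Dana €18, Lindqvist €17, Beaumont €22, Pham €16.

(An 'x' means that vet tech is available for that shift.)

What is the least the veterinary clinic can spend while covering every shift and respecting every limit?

Feb 13 can only be covered by Lindqvist, so that assignment is forced.
Picking the cheapest available vet tech for each shift independently would cost €99, but that ignores the shift limits.
An optimal schedule: Feb 12→Lindqvist, Feb 13→Lindqvist, Feb 14→Pham, Feb 15→Dana, Feb 16→Dana, Feb 17→Beaumont.
Total: 17 + 17 + 16 + 18 + 18 + 22 = €108.

€108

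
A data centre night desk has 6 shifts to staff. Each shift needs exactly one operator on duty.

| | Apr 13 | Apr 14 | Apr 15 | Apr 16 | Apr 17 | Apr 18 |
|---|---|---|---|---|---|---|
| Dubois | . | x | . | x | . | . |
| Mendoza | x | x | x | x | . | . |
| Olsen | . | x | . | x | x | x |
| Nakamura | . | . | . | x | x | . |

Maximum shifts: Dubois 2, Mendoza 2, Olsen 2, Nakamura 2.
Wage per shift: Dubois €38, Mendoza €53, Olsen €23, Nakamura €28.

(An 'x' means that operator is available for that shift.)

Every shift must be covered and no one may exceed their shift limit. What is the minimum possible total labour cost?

Apr 13 can only be covered by Mendoza, so that assignment is forced.
Apr 15 can only be covered by Mendoza, so that assignment is forced.
Apr 18 can only be covered by Olsen, so that assignment is forced.
Picking the cheapest available operator for each shift independently would cost €198, but that ignores the shift limits.
An optimal schedule: Apr 13→Mendoza, Apr 14→Olsen, Apr 15→Mendoza, Apr 16→Nakamura, Apr 17→Nakamura, Apr 18→Olsen.
Total: 53 + 23 + 53 + 28 + 28 + 23 = €208.

€208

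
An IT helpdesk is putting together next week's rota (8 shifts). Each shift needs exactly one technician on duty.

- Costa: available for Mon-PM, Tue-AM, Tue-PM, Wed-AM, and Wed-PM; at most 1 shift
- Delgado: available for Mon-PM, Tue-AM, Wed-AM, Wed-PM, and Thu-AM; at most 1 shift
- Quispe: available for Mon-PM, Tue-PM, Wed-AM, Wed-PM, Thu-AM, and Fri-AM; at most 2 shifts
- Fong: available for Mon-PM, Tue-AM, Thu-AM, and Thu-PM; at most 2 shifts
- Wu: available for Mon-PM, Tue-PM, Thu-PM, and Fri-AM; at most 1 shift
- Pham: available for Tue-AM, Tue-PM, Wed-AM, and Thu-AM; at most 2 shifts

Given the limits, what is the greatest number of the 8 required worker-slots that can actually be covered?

Total capacity across all technicians is 1+1+2+2+1+2 = 9, and 8 slots are needed, so at most 8 can be filled.
An assignment achieving 8: Mon-PM→Wu, Tue-AM→Delgado, Tue-PM→Quispe, Wed-AM→Pham, Wed-PM→Costa, Thu-AM→Fong, Thu-PM→Fong, Fri-AM→Quispe.
Loads: Costa 1/1, Delgado 1/1, Quispe 2/2, Fong 2/2, Wu 1/1, Pham 1/2.

8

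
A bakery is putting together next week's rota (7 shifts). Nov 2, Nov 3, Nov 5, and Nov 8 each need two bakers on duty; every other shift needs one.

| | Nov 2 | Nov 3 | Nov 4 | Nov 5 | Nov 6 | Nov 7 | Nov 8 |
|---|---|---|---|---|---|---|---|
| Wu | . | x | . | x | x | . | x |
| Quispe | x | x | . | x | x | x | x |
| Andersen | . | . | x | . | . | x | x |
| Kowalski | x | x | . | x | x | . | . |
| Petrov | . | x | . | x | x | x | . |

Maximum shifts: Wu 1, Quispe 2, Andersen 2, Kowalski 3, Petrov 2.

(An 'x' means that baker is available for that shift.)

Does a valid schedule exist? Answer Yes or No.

Total capacity is 1+2+2+3+2 = 10 but 11 worker-slots are needed — infeasible.

No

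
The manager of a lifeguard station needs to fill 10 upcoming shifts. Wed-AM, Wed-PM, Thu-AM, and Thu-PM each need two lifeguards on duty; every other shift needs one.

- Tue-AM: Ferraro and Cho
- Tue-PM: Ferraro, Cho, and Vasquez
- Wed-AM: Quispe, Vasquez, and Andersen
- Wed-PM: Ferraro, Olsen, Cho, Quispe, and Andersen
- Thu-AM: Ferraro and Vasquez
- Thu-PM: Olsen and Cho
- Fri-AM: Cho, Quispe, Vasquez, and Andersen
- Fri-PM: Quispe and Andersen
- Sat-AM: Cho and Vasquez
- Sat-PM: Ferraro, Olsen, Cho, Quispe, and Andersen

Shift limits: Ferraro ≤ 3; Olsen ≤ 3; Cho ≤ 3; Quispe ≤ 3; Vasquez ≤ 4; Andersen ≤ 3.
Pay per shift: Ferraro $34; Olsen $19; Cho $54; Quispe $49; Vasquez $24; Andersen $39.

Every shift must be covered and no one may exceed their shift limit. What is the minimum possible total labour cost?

$426

Thu-AM can only be covered by Ferraro and Vasquez, so that assignment is forced.
Thu-PM can only be covered by Olsen and Cho, so that assignment is forced.
Picking the cheapest available lifeguard for each shift independently would cost $411, but that ignores the shift limits.
An optimal schedule: Tue-AM→Ferraro, Tue-PM→Vasquez, Wed-AM→Vasquez+Andersen, Wed-PM→Olsen+Ferraro, Thu-AM→Vasquez+Ferraro, Thu-PM→Olsen+Cho, Fri-AM→Andersen, Fri-PM→Andersen, Sat-AM→Vasquez, Sat-PM→Olsen.
Total: 34 + 24 + 24 + 39 + 19 + 34 + 24 + 34 + 19 + 54 + 39 + 39 + 24 + 19 = $426.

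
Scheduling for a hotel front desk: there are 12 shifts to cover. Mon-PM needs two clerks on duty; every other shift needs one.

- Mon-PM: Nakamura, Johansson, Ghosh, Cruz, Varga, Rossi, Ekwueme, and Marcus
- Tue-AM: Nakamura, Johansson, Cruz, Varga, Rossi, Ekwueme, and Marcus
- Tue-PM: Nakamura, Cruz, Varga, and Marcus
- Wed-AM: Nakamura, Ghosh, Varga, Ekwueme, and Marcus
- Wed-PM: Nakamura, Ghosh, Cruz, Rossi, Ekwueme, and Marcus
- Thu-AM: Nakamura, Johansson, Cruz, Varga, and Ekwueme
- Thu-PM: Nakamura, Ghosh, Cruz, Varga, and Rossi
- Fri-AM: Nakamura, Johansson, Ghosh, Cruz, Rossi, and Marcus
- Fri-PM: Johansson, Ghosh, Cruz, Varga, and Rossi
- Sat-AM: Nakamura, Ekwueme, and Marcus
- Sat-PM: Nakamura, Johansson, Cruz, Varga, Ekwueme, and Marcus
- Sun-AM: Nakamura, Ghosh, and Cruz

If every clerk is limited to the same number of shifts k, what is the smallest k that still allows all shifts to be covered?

2

With 8 clerks and 13 worker-slots to fill, someone must work at least ⌈13/8⌉ = 2 shifts, so k ≥ 2.
k = 2 works: Mon-PM→Rossi+Ekwueme, Tue-AM→Varga, Tue-PM→Cruz, Wed-AM→Ghosh, Wed-PM→Cruz, Thu-AM→Johansson, Thu-PM→Ghosh, Fri-AM→Rossi, Fri-PM→Johansson, Sat-AM→Nakamura, Sat-PM→Varga, Sun-AM→Nakamura.
Loads: Nakamura 2, Johansson 2, Ghosh 2, Cruz 2, Varga 2, Rossi 2, Ekwueme 1, Marcus 0 — all ≤ 2.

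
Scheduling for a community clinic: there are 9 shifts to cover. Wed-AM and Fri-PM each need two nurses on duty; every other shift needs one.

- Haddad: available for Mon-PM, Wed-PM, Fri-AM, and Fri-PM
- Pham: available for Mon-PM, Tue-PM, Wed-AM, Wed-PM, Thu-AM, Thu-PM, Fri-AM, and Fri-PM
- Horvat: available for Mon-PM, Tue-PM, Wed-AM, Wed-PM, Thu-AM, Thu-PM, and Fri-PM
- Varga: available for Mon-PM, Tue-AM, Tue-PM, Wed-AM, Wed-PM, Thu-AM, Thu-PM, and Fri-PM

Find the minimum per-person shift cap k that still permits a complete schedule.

3

With 4 nurses and 11 worker-slots to fill, someone must work at least ⌈11/4⌉ = 3 shifts, so k ≥ 3.
k = 3 works: Mon-PM→Haddad, Tue-AM→Varga, Tue-PM→Pham, Wed-AM→Pham+Horvat, Wed-PM→Haddad, Thu-AM→Pham, Thu-PM→Horvat, Fri-AM→Haddad, Fri-PM→Horvat+Varga.
Loads: Haddad 3, Pham 3, Horvat 3, Varga 2 — all ≤ 3.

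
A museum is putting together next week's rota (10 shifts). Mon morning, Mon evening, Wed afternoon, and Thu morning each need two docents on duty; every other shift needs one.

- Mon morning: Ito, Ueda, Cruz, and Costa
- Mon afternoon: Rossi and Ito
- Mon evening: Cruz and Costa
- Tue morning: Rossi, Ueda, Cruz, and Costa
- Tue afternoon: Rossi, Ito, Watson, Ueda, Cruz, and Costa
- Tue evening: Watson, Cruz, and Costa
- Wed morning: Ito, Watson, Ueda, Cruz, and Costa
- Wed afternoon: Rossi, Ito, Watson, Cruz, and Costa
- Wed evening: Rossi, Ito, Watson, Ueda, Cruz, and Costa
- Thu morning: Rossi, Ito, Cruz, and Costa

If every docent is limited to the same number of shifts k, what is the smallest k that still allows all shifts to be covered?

With 6 docents and 14 worker-slots to fill, someone must work at least ⌈14/6⌉ = 3 shifts, so k ≥ 3.
k = 3 works: Mon morning→Ito+Ueda, Mon afternoon→Rossi, Mon evening→Cruz+Costa, Tue morning→Rossi, Tue afternoon→Rossi, Tue evening→Watson, Wed morning→Ito, Wed afternoon→Watson+Cruz, Wed evening→Ito, Thu morning→Cruz+Costa.
Loads: Rossi 3, Ito 3, Watson 2, Ueda 1, Cruz 3, Costa 2 — all ≤ 3.

3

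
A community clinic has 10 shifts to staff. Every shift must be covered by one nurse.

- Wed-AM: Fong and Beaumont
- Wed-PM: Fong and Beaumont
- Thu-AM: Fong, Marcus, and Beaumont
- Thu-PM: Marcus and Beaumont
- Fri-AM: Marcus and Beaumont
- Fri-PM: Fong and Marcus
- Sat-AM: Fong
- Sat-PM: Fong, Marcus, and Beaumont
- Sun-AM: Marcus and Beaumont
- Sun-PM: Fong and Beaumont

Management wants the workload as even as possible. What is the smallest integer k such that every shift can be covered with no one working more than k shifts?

With 3 nurses and 10 worker-slots to fill, someone must work at least ⌈10/3⌉ = 4 shifts, so k ≥ 4.
k = 4 works: Wed-AM→Fong, Wed-PM→Fong, Thu-AM→Marcus, Thu-PM→Marcus, Fri-AM→Marcus, Fri-PM→Fong, Sat-AM→Fong, Sat-PM→Beaumont, Sun-AM→Marcus, Sun-PM→Beaumont.
Loads: Fong 4, Marcus 4, Beaumont 2 — all ≤ 4.

4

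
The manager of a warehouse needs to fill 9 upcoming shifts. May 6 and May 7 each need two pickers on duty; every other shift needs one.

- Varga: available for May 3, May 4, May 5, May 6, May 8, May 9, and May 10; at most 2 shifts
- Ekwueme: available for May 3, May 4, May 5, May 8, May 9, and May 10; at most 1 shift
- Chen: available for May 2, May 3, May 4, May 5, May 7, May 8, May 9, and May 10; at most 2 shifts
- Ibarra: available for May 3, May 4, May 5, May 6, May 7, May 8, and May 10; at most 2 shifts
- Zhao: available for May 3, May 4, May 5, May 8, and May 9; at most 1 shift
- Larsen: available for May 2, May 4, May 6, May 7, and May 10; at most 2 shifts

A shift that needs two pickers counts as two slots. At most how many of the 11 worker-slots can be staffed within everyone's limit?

10

Total capacity across all pickers is 2+1+2+2+1+2 = 10, and 11 slots are needed, so at most 10 can be filled.
An assignment achieving 10: May 2→Chen, May 3→Ekwueme, May 4→Larsen, May 5→Zhao, May 6→Varga+Ibarra, May 7→Chen+Ibarra, May 9→Varga, May 10→Larsen.
Loads: Varga 2/2, Ekwueme 1/1, Chen 2/2, Ibarra 2/2, Zhao 1/1, Larsen 2/2.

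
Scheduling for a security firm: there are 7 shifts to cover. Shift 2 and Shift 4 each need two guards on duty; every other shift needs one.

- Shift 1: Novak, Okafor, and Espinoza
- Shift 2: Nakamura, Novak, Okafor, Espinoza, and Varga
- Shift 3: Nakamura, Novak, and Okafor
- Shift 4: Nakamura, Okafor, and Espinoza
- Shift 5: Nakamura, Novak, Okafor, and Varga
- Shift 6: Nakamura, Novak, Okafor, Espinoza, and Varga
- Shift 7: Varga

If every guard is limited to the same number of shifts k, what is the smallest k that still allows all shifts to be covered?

2

With 5 guards and 9 worker-slots to fill, someone must work at least ⌈9/5⌉ = 2 shifts, so k ≥ 2.
k = 2 works: Shift 1→Novak, Shift 2→Espinoza+Varga, Shift 3→Nakamura, Shift 4→Nakamura+Okafor, Shift 5→Novak, Shift 6→Okafor, Shift 7→Varga.
Loads: Nakamura 2, Novak 2, Okafor 2, Espinoza 1, Varga 2 — all ≤ 2.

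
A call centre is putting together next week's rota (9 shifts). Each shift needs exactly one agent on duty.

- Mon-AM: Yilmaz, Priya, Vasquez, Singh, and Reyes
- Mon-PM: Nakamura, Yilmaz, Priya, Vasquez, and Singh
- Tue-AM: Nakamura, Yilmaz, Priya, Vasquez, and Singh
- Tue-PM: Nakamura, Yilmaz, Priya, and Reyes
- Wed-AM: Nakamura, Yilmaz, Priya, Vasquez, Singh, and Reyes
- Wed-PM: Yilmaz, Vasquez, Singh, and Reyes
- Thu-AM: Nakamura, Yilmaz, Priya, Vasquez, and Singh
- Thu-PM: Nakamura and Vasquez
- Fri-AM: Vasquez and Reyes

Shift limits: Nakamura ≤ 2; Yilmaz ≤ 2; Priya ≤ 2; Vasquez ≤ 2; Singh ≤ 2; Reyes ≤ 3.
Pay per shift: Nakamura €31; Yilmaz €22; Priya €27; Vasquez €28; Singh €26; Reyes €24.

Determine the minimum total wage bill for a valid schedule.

€223

Picking the cheapest available agent for each shift independently would cost €206, but that ignores the shift limits.
An optimal schedule: Mon-AM→Reyes, Mon-PM→Singh, Tue-AM→Singh, Tue-PM→Yilmaz, Wed-AM→Reyes, Wed-PM→Yilmaz, Thu-AM→Priya, Thu-PM→Vasquez, Fri-AM→Reyes.
Total: 24 + 26 + 26 + 22 + 24 + 22 + 27 + 28 + 24 = €223.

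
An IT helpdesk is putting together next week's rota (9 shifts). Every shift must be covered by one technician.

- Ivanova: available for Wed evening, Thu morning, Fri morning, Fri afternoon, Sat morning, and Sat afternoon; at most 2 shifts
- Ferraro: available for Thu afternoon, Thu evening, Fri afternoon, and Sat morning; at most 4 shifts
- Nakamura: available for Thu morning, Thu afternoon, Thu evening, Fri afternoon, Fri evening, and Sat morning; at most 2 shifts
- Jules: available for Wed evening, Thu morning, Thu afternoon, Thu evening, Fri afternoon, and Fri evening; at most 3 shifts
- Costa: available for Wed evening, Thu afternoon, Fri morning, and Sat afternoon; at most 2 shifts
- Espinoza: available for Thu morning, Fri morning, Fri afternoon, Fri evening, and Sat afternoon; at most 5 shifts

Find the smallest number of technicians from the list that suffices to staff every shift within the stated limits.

3

9 slots to fill and no one can take more than 5, so at least ⌈9/5⌉ = 2 technicians are needed.
No set of 2 technicians can cover every shift (each such set leaves at least one shift with no one available or exceeds a cap).
Ivanova, Ferraro, and Jules alone can cover everything: Wed evening→Jules, Thu morning→Jules, Thu afternoon→Ferraro, Thu evening→Ferraro, Fri morning→Ivanova, Fri afternoon→Ferraro, Fri evening→Jules, Sat morning→Ferraro, Sat afternoon→Ivanova.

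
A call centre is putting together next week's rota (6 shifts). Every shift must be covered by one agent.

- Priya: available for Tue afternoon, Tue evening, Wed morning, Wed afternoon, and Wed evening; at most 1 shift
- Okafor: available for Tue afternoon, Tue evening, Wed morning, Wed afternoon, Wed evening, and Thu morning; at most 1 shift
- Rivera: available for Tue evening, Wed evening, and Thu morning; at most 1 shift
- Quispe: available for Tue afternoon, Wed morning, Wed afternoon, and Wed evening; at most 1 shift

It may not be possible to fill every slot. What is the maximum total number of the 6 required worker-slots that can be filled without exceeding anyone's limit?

4

Total capacity across all agents is 1+1+1+1 = 4, and 6 slots are needed, so at most 4 can be filled.
An assignment achieving 4: Tue afternoon→Priya, Tue evening→Rivera, Wed morning→Quispe, Thu morning→Okafor.
Loads: Priya 1/1, Okafor 1/1, Rivera 1/1, Quispe 1/1.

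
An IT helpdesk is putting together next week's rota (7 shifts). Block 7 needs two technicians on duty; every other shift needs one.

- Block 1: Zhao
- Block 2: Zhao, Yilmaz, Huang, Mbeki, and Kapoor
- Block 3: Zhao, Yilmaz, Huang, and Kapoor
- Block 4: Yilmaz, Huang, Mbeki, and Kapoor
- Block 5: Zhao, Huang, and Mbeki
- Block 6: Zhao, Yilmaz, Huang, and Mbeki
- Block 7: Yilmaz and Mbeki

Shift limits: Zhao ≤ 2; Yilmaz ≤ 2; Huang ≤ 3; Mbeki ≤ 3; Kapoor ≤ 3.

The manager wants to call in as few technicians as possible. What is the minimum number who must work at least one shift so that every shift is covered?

8 slots to fill and no one can take more than 3, so at least ⌈8/3⌉ = 3 technicians are needed.
No set of 3 technicians can cover every shift (each such set leaves at least one shift with no one available or exceeds a cap).
Zhao, Yilmaz, Huang, and Mbeki alone can cover everything: Block 1→Zhao, Block 2→Huang, Block 3→Zhao, Block 4→Yilmaz, Block 5→Huang, Block 6→Huang, Block 7→Yilmaz+Mbeki.

4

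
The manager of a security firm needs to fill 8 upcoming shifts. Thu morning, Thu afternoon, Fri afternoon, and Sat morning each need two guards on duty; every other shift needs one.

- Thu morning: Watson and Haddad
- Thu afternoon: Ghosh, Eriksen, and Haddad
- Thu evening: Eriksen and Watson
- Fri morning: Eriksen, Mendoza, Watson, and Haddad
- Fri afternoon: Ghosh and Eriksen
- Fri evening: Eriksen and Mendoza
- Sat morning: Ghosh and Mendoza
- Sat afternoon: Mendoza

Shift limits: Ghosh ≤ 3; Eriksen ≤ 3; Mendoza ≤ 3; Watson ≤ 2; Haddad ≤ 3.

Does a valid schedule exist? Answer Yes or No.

Thu morning can only be covered by Watson and Haddad, so that assignment is forced.
Fri afternoon can only be covered by Ghosh and Eriksen, so that assignment is forced.
Sat morning can only be covered by Ghosh and Mendoza, so that assignment is forced.
One valid schedule: Thu morning→Watson+Haddad, Thu afternoon→Ghosh+Haddad, Thu evening→Eriksen, Fri morning→Mendoza, Fri afternoon→Ghosh+Eriksen, Fri evening→Eriksen, Sat morning→Ghosh+Mendoza, Sat afternoon→Mendoza.
Loads: Ghosh 3/3, Eriksen 3/3, Mendoza 3/3, Watson 1/2, Haddad 2/3 — all within limits.

Yes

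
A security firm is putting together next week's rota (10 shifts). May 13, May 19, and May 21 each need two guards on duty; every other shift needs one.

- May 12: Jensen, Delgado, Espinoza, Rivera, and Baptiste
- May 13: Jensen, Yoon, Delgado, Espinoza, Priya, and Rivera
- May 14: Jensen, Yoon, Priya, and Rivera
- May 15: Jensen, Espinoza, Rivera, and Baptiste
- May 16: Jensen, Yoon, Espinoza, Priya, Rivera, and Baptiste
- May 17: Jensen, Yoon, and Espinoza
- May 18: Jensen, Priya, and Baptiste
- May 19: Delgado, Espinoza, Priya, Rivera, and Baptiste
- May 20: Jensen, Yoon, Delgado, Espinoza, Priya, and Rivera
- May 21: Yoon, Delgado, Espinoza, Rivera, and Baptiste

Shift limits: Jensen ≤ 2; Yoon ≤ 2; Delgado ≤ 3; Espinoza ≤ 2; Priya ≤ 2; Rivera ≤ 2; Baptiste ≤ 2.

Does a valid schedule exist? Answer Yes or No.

One valid schedule: May 12→Delgado, May 13→Priya+Rivera, May 14→Yoon, May 15→Espinoza, May 16→Yoon, May 17→Jensen, May 18→Jensen, May 19→Delgado+Espinoza, May 20→Delgado, May 21→Rivera+Baptiste.
Loads: Jensen 2/2, Yoon 2/2, Delgado 3/3, Espinoza 2/2, Priya 1/2, Rivera 2/2, Baptiste 1/2 — all within limits.

Yes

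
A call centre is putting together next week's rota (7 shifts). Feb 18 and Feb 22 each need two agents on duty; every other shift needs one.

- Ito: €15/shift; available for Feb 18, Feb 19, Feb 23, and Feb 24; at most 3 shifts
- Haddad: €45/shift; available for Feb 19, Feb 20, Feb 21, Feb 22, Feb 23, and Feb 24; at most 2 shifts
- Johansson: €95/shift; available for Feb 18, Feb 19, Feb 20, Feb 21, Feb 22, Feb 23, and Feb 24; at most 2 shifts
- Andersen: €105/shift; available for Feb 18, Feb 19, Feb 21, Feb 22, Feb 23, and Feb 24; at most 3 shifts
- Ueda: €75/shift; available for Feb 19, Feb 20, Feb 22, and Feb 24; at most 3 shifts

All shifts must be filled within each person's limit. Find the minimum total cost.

€455

Picking the cheapest available agent for each shift independently would cost €365, but that ignores the shift limits.
An optimal schedule: Feb 18→Ito+Johansson, Feb 19→Ito, Feb 20→Ueda, Feb 21→Haddad, Feb 22→Haddad+Ueda, Feb 23→Ito, Feb 24→Ueda.
Total: 15 + 95 + 15 + 75 + 45 + 45 + 75 + 15 + 75 = €455.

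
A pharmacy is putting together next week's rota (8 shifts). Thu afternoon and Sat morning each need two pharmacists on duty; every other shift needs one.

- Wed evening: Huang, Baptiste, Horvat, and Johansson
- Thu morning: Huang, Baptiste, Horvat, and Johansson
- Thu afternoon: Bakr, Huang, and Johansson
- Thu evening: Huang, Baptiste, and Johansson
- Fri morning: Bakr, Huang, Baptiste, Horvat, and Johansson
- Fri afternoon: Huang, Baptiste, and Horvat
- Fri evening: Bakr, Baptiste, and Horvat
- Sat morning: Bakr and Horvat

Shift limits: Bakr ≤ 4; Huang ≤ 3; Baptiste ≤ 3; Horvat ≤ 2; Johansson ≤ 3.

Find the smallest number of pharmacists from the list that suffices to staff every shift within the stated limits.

10 slots to fill and no one can take more than 4, so at least ⌈10/4⌉ = 3 pharmacists are needed.
No set of 3 pharmacists can cover every shift (each such set leaves at least one shift with no one available or exceeds a cap).
Bakr, Huang, Baptiste, and Horvat alone can cover everything: Wed evening→Huang, Thu morning→Baptiste, Thu afternoon→Bakr+Huang, Thu evening→Huang, Fri morning→Bakr, Fri afternoon→Baptiste, Fri evening→Bakr, Sat morning→Bakr+Horvat.

4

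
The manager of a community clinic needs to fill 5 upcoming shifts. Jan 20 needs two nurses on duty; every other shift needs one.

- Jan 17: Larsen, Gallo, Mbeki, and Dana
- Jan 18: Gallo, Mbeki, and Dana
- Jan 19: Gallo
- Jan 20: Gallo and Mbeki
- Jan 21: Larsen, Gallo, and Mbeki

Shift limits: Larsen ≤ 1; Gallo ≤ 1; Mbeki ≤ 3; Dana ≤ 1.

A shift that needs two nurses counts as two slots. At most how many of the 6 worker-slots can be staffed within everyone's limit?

Total capacity across all nurses is 1+1+3+1 = 6, and 6 slots are needed, so at most 6 can be filled.
Shifts {Jan 19, Jan 20} need 3 slots but only Gallo and Mbeki are available for them, supplying at most 2 — so at least 1 slot must go unfilled.
An assignment achieving 5: Jan 17→Mbeki, Jan 18→Mbeki, Jan 19→Gallo, Jan 20→Mbeki, Jan 21→Larsen.
Loads: Larsen 1/1, Gallo 1/1, Mbeki 3/3, Dana 0/1.

5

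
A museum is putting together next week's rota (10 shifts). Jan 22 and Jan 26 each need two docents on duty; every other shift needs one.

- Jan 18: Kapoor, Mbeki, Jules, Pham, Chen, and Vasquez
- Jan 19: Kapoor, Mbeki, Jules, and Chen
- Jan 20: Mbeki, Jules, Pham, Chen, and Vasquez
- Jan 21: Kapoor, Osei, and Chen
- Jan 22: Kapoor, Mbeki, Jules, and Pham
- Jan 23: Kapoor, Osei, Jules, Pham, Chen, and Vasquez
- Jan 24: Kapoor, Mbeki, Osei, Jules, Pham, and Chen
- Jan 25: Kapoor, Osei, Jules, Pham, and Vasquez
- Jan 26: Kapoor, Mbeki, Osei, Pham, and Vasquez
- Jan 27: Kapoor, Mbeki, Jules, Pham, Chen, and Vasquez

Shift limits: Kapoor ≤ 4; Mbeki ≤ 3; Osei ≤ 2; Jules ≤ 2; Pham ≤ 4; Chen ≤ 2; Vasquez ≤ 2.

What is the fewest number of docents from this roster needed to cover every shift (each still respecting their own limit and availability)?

12 slots to fill and no one can take more than 4, so at least ⌈12/4⌉ = 3 docents are needed.
Any 3 docents together have capacity at most 4+4+3 = 11 < 12 slots, so 3 can never suffice.
Kapoor, Mbeki, Osei, and Pham alone can cover everything: Jan 18→Kapoor, Jan 19→Kapoor, Jan 20→Mbeki, Jan 21→Kapoor, Jan 22→Kapoor+Mbeki, Jan 23→Osei, Jan 24→Pham, Jan 25→Osei, Jan 26→Mbeki+Pham, Jan 27→Pham.

4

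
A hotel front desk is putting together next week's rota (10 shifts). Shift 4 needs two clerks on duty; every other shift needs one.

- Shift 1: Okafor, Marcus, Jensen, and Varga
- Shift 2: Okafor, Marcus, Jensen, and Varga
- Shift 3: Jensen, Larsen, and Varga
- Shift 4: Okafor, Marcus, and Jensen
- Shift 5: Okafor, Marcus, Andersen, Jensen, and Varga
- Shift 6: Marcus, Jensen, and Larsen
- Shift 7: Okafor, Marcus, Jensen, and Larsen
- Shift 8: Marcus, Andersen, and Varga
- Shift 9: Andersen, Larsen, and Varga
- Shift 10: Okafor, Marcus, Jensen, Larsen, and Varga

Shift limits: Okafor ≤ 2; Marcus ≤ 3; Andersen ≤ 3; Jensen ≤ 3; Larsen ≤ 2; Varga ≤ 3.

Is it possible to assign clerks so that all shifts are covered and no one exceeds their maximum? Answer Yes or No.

Yes

One valid schedule: Shift 1→Okafor, Shift 2→Jensen, Shift 3→Jensen, Shift 4→Okafor+Marcus, Shift 5→Andersen, Shift 6→Marcus, Shift 7→Jensen, Shift 8→Marcus, Shift 9→Andersen, Shift 10→Larsen.
Loads: Okafor 2/2, Marcus 3/3, Andersen 2/3, Jensen 3/3, Larsen 1/2, Varga 0/3 — all within limits.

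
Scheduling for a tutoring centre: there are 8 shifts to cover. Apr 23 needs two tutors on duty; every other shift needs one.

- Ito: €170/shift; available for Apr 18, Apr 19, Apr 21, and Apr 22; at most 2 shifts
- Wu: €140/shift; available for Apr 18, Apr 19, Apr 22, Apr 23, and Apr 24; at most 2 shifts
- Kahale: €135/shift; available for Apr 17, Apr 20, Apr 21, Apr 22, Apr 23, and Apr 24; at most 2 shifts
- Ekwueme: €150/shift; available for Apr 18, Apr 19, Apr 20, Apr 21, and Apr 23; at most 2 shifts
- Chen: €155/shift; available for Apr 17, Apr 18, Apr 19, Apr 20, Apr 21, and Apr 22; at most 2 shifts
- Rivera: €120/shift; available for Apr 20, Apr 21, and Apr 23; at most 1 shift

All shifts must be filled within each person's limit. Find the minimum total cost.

€1280

Picking the cheapest available tutor for each shift independently would cost €1180, but that ignores the shift limits.
An optimal schedule: Apr 17→Kahale, Apr 18→Wu, Apr 19→Wu, Apr 20→Ekwueme, Apr 21→Chen, Apr 22→Chen, Apr 23→Rivera+Ekwueme, Apr 24→Kahale.
Total: 135 + 140 + 140 + 150 + 155 + 155 + 120 + 150 + 135 = €1280.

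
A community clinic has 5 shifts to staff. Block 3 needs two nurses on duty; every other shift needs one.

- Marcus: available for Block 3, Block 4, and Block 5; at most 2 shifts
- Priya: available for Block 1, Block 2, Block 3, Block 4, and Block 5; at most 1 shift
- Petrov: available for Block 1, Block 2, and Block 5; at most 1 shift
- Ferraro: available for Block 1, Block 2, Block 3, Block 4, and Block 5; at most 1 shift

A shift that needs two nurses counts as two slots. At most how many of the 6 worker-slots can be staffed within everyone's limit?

5

Total capacity across all nurses is 2+1+1+1 = 5, and 6 slots are needed, so at most 5 can be filled.
An assignment achieving 5: Block 1→Priya, Block 2→Petrov, Block 3→Marcus+Ferraro, Block 4→Marcus.
Loads: Marcus 2/2, Priya 1/1, Petrov 1/1, Ferraro 1/1.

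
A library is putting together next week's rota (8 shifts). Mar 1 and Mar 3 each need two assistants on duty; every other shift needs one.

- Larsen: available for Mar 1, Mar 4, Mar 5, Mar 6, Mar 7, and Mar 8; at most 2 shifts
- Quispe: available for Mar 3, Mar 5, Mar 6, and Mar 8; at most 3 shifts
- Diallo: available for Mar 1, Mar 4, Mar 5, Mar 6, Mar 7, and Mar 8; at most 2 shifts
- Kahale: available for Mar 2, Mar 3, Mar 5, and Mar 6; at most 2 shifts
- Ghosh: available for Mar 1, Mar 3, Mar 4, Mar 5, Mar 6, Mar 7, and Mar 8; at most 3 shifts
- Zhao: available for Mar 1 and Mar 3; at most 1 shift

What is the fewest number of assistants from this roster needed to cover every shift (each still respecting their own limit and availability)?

4

10 slots to fill and no one can take more than 3, so at least ⌈10/3⌉ = 4 assistants are needed.
Larsen, Quispe, Kahale, and Ghosh alone can cover everything: Mar 1→Larsen+Ghosh, Mar 2→Kahale, Mar 3→Quispe+Kahale, Mar 4→Larsen, Mar 5→Quispe, Mar 6→Ghosh, Mar 7→Ghosh, Mar 8→Quispe.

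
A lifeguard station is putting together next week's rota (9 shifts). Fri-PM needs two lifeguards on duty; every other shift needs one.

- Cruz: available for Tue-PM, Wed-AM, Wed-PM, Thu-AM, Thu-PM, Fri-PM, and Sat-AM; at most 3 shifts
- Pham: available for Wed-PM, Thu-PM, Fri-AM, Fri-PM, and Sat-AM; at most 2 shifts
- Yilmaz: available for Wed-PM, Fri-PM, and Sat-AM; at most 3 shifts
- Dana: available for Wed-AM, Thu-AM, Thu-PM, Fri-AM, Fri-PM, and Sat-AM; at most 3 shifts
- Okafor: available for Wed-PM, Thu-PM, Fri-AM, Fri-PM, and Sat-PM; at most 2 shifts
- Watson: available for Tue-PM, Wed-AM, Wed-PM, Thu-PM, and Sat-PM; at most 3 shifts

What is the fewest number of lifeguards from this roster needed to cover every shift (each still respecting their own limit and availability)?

4

10 slots to fill and no one can take more than 3, so at least ⌈10/3⌉ = 4 lifeguards are needed.
Cruz, Pham, Yilmaz, and Okafor alone can cover everything: Tue-PM→Cruz, Wed-AM→Cruz, Wed-PM→Yilmaz, Thu-AM→Cruz, Thu-PM→Pham, Fri-AM→Pham, Fri-PM→Yilmaz+Okafor, Sat-AM→Yilmaz, Sat-PM→Okafor.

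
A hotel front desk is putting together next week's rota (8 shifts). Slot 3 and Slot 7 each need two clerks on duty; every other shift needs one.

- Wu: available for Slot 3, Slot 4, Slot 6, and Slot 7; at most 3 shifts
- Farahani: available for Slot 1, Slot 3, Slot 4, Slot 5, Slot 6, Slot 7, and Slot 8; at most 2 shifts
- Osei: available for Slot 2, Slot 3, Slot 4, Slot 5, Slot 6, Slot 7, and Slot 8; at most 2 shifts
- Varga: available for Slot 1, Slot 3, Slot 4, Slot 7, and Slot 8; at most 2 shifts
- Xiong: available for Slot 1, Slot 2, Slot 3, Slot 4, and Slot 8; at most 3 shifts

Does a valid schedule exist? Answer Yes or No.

Yes

One valid schedule: Slot 1→Farahani, Slot 2→Osei, Slot 3→Varga+Xiong, Slot 4→Wu, Slot 5→Farahani, Slot 6→Wu, Slot 7→Wu+Varga, Slot 8→Osei.
Loads: Wu 3/3, Farahani 2/2, Osei 2/2, Varga 2/2, Xiong 1/3 — all within limits.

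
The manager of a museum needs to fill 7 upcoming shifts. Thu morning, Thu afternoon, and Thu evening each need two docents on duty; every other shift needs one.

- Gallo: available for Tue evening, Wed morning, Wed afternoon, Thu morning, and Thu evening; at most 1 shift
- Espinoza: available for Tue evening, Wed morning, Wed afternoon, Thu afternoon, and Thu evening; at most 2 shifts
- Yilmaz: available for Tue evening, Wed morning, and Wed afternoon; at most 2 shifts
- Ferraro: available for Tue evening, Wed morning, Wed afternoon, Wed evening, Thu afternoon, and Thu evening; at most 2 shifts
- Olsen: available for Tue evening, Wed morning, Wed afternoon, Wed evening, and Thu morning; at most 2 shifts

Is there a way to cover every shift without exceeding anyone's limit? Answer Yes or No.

No

Total capacity is 1+2+2+2+2 = 9 but 10 worker-slots are needed — infeasible.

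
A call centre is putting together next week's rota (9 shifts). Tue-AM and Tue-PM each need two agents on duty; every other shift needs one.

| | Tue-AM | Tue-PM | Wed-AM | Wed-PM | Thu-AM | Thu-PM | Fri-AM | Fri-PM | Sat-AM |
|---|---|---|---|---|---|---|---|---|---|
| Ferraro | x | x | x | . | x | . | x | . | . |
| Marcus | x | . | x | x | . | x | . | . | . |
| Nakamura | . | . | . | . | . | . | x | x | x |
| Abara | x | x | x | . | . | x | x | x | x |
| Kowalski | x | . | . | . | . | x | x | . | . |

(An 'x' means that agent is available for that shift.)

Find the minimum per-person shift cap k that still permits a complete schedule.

With 5 agents and 11 worker-slots to fill, someone must work at least ⌈11/5⌉ = 3 shifts, so k ≥ 3.
k = 3 works: Tue-AM→Marcus+Abara, Tue-PM→Ferraro+Abara, Wed-AM→Ferraro, Wed-PM→Marcus, Thu-AM→Ferraro, Thu-PM→Marcus, Fri-AM→Nakamura, Fri-PM→Nakamura, Sat-AM→Nakamura.
Loads: Ferraro 3, Marcus 3, Nakamura 3, Abara 2, Kowalski 0 — all ≤ 3.

3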